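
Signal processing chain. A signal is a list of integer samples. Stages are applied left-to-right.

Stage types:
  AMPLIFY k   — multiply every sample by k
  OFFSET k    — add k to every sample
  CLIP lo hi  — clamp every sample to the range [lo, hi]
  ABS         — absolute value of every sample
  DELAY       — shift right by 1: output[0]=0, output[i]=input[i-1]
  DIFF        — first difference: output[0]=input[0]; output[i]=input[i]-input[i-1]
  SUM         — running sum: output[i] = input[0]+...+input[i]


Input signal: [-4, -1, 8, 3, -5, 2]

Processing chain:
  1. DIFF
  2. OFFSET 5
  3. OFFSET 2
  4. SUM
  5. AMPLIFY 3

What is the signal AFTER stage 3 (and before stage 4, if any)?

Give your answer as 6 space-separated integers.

Answer: 3 10 16 2 -1 14

Derivation:
Input: [-4, -1, 8, 3, -5, 2]
Stage 1 (DIFF): s[0]=-4, -1--4=3, 8--1=9, 3-8=-5, -5-3=-8, 2--5=7 -> [-4, 3, 9, -5, -8, 7]
Stage 2 (OFFSET 5): -4+5=1, 3+5=8, 9+5=14, -5+5=0, -8+5=-3, 7+5=12 -> [1, 8, 14, 0, -3, 12]
Stage 3 (OFFSET 2): 1+2=3, 8+2=10, 14+2=16, 0+2=2, -3+2=-1, 12+2=14 -> [3, 10, 16, 2, -1, 14]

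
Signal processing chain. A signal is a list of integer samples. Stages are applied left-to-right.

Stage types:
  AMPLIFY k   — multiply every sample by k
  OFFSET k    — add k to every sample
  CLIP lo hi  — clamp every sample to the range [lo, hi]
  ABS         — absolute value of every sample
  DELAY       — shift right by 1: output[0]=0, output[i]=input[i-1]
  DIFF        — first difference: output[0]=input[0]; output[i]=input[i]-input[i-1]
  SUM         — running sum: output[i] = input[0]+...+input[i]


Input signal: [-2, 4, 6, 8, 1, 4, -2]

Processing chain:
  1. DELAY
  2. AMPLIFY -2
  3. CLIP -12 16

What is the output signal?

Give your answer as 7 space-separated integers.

Input: [-2, 4, 6, 8, 1, 4, -2]
Stage 1 (DELAY): [0, -2, 4, 6, 8, 1, 4] = [0, -2, 4, 6, 8, 1, 4] -> [0, -2, 4, 6, 8, 1, 4]
Stage 2 (AMPLIFY -2): 0*-2=0, -2*-2=4, 4*-2=-8, 6*-2=-12, 8*-2=-16, 1*-2=-2, 4*-2=-8 -> [0, 4, -8, -12, -16, -2, -8]
Stage 3 (CLIP -12 16): clip(0,-12,16)=0, clip(4,-12,16)=4, clip(-8,-12,16)=-8, clip(-12,-12,16)=-12, clip(-16,-12,16)=-12, clip(-2,-12,16)=-2, clip(-8,-12,16)=-8 -> [0, 4, -8, -12, -12, -2, -8]

Answer: 0 4 -8 -12 -12 -2 -8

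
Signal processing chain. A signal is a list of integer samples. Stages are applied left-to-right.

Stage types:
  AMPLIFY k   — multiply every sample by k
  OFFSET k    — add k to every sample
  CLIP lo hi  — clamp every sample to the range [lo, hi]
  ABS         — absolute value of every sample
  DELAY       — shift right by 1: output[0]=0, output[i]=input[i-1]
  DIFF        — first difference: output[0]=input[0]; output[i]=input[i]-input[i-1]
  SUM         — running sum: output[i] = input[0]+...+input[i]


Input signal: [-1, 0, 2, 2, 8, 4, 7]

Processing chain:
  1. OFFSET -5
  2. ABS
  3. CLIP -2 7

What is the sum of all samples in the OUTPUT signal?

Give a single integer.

Answer: 23

Derivation:
Input: [-1, 0, 2, 2, 8, 4, 7]
Stage 1 (OFFSET -5): -1+-5=-6, 0+-5=-5, 2+-5=-3, 2+-5=-3, 8+-5=3, 4+-5=-1, 7+-5=2 -> [-6, -5, -3, -3, 3, -1, 2]
Stage 2 (ABS): |-6|=6, |-5|=5, |-3|=3, |-3|=3, |3|=3, |-1|=1, |2|=2 -> [6, 5, 3, 3, 3, 1, 2]
Stage 3 (CLIP -2 7): clip(6,-2,7)=6, clip(5,-2,7)=5, clip(3,-2,7)=3, clip(3,-2,7)=3, clip(3,-2,7)=3, clip(1,-2,7)=1, clip(2,-2,7)=2 -> [6, 5, 3, 3, 3, 1, 2]
Output sum: 23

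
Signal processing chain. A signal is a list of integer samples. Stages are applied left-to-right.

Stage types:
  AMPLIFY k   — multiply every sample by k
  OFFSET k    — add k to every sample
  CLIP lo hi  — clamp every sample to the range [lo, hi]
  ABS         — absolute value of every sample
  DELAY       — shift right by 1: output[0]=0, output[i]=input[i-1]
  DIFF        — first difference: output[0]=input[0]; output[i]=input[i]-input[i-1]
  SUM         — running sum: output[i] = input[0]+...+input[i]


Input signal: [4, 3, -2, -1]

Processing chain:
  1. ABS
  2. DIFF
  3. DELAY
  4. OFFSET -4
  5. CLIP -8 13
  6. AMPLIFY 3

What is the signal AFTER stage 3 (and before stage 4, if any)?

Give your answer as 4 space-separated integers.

Input: [4, 3, -2, -1]
Stage 1 (ABS): |4|=4, |3|=3, |-2|=2, |-1|=1 -> [4, 3, 2, 1]
Stage 2 (DIFF): s[0]=4, 3-4=-1, 2-3=-1, 1-2=-1 -> [4, -1, -1, -1]
Stage 3 (DELAY): [0, 4, -1, -1] = [0, 4, -1, -1] -> [0, 4, -1, -1]

Answer: 0 4 -1 -1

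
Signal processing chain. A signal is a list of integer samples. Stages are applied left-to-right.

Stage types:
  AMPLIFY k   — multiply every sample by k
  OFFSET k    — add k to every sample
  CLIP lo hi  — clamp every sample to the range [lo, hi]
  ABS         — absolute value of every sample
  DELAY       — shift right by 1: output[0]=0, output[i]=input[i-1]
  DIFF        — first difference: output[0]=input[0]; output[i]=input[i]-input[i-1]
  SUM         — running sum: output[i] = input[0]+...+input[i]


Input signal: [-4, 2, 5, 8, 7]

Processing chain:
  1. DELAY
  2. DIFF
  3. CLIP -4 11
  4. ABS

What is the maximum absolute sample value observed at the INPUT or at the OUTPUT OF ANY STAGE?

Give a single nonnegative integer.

Answer: 8

Derivation:
Input: [-4, 2, 5, 8, 7] (max |s|=8)
Stage 1 (DELAY): [0, -4, 2, 5, 8] = [0, -4, 2, 5, 8] -> [0, -4, 2, 5, 8] (max |s|=8)
Stage 2 (DIFF): s[0]=0, -4-0=-4, 2--4=6, 5-2=3, 8-5=3 -> [0, -4, 6, 3, 3] (max |s|=6)
Stage 3 (CLIP -4 11): clip(0,-4,11)=0, clip(-4,-4,11)=-4, clip(6,-4,11)=6, clip(3,-4,11)=3, clip(3,-4,11)=3 -> [0, -4, 6, 3, 3] (max |s|=6)
Stage 4 (ABS): |0|=0, |-4|=4, |6|=6, |3|=3, |3|=3 -> [0, 4, 6, 3, 3] (max |s|=6)
Overall max amplitude: 8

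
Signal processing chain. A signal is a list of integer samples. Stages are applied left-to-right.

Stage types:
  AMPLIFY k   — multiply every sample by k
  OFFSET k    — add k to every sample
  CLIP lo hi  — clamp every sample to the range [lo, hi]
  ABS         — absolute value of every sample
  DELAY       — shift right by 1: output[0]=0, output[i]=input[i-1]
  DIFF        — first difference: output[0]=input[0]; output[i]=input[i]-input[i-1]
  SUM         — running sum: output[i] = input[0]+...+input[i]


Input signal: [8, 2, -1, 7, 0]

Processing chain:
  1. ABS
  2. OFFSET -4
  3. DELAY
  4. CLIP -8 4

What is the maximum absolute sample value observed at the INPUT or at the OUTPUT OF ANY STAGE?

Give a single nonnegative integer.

Input: [8, 2, -1, 7, 0] (max |s|=8)
Stage 1 (ABS): |8|=8, |2|=2, |-1|=1, |7|=7, |0|=0 -> [8, 2, 1, 7, 0] (max |s|=8)
Stage 2 (OFFSET -4): 8+-4=4, 2+-4=-2, 1+-4=-3, 7+-4=3, 0+-4=-4 -> [4, -2, -3, 3, -4] (max |s|=4)
Stage 3 (DELAY): [0, 4, -2, -3, 3] = [0, 4, -2, -3, 3] -> [0, 4, -2, -3, 3] (max |s|=4)
Stage 4 (CLIP -8 4): clip(0,-8,4)=0, clip(4,-8,4)=4, clip(-2,-8,4)=-2, clip(-3,-8,4)=-3, clip(3,-8,4)=3 -> [0, 4, -2, -3, 3] (max |s|=4)
Overall max amplitude: 8

Answer: 8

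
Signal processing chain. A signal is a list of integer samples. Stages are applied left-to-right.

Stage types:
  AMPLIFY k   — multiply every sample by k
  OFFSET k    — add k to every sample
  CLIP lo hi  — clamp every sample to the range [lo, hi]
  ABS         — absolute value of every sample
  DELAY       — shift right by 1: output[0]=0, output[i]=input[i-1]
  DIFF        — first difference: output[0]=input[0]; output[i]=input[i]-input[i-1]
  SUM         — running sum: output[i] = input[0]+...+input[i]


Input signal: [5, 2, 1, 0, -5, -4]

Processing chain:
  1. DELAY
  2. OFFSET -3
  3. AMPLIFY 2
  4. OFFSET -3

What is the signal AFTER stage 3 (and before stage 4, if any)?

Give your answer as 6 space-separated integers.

Input: [5, 2, 1, 0, -5, -4]
Stage 1 (DELAY): [0, 5, 2, 1, 0, -5] = [0, 5, 2, 1, 0, -5] -> [0, 5, 2, 1, 0, -5]
Stage 2 (OFFSET -3): 0+-3=-3, 5+-3=2, 2+-3=-1, 1+-3=-2, 0+-3=-3, -5+-3=-8 -> [-3, 2, -1, -2, -3, -8]
Stage 3 (AMPLIFY 2): -3*2=-6, 2*2=4, -1*2=-2, -2*2=-4, -3*2=-6, -8*2=-16 -> [-6, 4, -2, -4, -6, -16]

Answer: -6 4 -2 -4 -6 -16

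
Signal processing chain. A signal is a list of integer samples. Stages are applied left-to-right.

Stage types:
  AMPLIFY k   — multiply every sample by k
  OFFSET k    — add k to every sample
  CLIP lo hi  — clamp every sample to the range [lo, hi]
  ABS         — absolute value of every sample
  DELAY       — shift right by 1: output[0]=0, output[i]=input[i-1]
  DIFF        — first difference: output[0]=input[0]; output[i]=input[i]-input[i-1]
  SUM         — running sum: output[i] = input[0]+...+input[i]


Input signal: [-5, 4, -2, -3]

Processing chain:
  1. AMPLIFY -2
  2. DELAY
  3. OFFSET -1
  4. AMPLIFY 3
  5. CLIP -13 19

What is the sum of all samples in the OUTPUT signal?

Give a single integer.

Input: [-5, 4, -2, -3]
Stage 1 (AMPLIFY -2): -5*-2=10, 4*-2=-8, -2*-2=4, -3*-2=6 -> [10, -8, 4, 6]
Stage 2 (DELAY): [0, 10, -8, 4] = [0, 10, -8, 4] -> [0, 10, -8, 4]
Stage 3 (OFFSET -1): 0+-1=-1, 10+-1=9, -8+-1=-9, 4+-1=3 -> [-1, 9, -9, 3]
Stage 4 (AMPLIFY 3): -1*3=-3, 9*3=27, -9*3=-27, 3*3=9 -> [-3, 27, -27, 9]
Stage 5 (CLIP -13 19): clip(-3,-13,19)=-3, clip(27,-13,19)=19, clip(-27,-13,19)=-13, clip(9,-13,19)=9 -> [-3, 19, -13, 9]
Output sum: 12

Answer: 12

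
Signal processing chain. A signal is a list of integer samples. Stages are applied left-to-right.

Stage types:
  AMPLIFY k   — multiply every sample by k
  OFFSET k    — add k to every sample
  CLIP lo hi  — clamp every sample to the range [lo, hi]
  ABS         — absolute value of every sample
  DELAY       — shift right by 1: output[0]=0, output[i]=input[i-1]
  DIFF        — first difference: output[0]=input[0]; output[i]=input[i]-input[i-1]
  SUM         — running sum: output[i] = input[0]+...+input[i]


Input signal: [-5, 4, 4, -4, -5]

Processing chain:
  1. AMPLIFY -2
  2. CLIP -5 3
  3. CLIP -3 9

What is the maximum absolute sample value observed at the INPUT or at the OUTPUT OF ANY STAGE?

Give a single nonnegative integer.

Answer: 10

Derivation:
Input: [-5, 4, 4, -4, -5] (max |s|=5)
Stage 1 (AMPLIFY -2): -5*-2=10, 4*-2=-8, 4*-2=-8, -4*-2=8, -5*-2=10 -> [10, -8, -8, 8, 10] (max |s|=10)
Stage 2 (CLIP -5 3): clip(10,-5,3)=3, clip(-8,-5,3)=-5, clip(-8,-5,3)=-5, clip(8,-5,3)=3, clip(10,-5,3)=3 -> [3, -5, -5, 3, 3] (max |s|=5)
Stage 3 (CLIP -3 9): clip(3,-3,9)=3, clip(-5,-3,9)=-3, clip(-5,-3,9)=-3, clip(3,-3,9)=3, clip(3,-3,9)=3 -> [3, -3, -3, 3, 3] (max |s|=3)
Overall max amplitude: 10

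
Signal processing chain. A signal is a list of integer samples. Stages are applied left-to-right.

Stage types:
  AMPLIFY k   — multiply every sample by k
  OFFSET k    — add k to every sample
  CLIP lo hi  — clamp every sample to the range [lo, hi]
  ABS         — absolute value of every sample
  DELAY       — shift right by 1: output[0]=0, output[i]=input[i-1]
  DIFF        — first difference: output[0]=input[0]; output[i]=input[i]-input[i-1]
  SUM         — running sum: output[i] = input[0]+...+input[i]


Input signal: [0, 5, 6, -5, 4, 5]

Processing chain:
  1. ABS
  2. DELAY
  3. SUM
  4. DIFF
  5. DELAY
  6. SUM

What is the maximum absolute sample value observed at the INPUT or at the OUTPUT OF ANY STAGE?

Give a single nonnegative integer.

Answer: 20

Derivation:
Input: [0, 5, 6, -5, 4, 5] (max |s|=6)
Stage 1 (ABS): |0|=0, |5|=5, |6|=6, |-5|=5, |4|=4, |5|=5 -> [0, 5, 6, 5, 4, 5] (max |s|=6)
Stage 2 (DELAY): [0, 0, 5, 6, 5, 4] = [0, 0, 5, 6, 5, 4] -> [0, 0, 5, 6, 5, 4] (max |s|=6)
Stage 3 (SUM): sum[0..0]=0, sum[0..1]=0, sum[0..2]=5, sum[0..3]=11, sum[0..4]=16, sum[0..5]=20 -> [0, 0, 5, 11, 16, 20] (max |s|=20)
Stage 4 (DIFF): s[0]=0, 0-0=0, 5-0=5, 11-5=6, 16-11=5, 20-16=4 -> [0, 0, 5, 6, 5, 4] (max |s|=6)
Stage 5 (DELAY): [0, 0, 0, 5, 6, 5] = [0, 0, 0, 5, 6, 5] -> [0, 0, 0, 5, 6, 5] (max |s|=6)
Stage 6 (SUM): sum[0..0]=0, sum[0..1]=0, sum[0..2]=0, sum[0..3]=5, sum[0..4]=11, sum[0..5]=16 -> [0, 0, 0, 5, 11, 16] (max |s|=16)
Overall max amplitude: 20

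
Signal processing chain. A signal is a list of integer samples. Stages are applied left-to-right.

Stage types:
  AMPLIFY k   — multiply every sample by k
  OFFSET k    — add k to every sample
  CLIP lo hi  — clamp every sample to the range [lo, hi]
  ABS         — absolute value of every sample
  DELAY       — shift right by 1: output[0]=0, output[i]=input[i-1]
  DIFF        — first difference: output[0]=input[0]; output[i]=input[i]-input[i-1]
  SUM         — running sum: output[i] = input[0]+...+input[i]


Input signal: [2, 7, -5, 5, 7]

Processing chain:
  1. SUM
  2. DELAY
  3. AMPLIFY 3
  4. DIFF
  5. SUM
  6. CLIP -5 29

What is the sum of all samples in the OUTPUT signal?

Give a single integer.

Answer: 72

Derivation:
Input: [2, 7, -5, 5, 7]
Stage 1 (SUM): sum[0..0]=2, sum[0..1]=9, sum[0..2]=4, sum[0..3]=9, sum[0..4]=16 -> [2, 9, 4, 9, 16]
Stage 2 (DELAY): [0, 2, 9, 4, 9] = [0, 2, 9, 4, 9] -> [0, 2, 9, 4, 9]
Stage 3 (AMPLIFY 3): 0*3=0, 2*3=6, 9*3=27, 4*3=12, 9*3=27 -> [0, 6, 27, 12, 27]
Stage 4 (DIFF): s[0]=0, 6-0=6, 27-6=21, 12-27=-15, 27-12=15 -> [0, 6, 21, -15, 15]
Stage 5 (SUM): sum[0..0]=0, sum[0..1]=6, sum[0..2]=27, sum[0..3]=12, sum[0..4]=27 -> [0, 6, 27, 12, 27]
Stage 6 (CLIP -5 29): clip(0,-5,29)=0, clip(6,-5,29)=6, clip(27,-5,29)=27, clip(12,-5,29)=12, clip(27,-5,29)=27 -> [0, 6, 27, 12, 27]
Output sum: 72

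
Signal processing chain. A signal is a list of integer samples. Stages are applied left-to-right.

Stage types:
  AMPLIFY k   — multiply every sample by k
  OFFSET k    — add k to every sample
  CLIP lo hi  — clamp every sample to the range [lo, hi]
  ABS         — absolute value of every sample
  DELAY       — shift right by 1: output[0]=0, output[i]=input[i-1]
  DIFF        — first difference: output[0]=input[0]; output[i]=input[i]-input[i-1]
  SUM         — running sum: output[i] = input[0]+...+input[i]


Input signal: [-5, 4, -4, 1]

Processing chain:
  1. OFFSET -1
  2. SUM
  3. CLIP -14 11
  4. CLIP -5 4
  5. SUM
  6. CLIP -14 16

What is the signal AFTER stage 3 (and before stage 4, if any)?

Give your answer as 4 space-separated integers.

Answer: -6 -3 -8 -8

Derivation:
Input: [-5, 4, -4, 1]
Stage 1 (OFFSET -1): -5+-1=-6, 4+-1=3, -4+-1=-5, 1+-1=0 -> [-6, 3, -5, 0]
Stage 2 (SUM): sum[0..0]=-6, sum[0..1]=-3, sum[0..2]=-8, sum[0..3]=-8 -> [-6, -3, -8, -8]
Stage 3 (CLIP -14 11): clip(-6,-14,11)=-6, clip(-3,-14,11)=-3, clip(-8,-14,11)=-8, clip(-8,-14,11)=-8 -> [-6, -3, -8, -8]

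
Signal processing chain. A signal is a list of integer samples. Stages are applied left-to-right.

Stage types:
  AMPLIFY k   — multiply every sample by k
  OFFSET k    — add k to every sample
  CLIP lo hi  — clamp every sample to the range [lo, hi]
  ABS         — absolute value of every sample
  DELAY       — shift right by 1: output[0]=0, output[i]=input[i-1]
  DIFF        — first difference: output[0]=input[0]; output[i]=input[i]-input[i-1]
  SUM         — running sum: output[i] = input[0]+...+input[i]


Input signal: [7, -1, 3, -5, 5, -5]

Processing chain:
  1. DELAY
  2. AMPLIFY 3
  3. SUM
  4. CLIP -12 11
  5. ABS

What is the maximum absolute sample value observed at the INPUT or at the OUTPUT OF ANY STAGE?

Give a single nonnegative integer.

Input: [7, -1, 3, -5, 5, -5] (max |s|=7)
Stage 1 (DELAY): [0, 7, -1, 3, -5, 5] = [0, 7, -1, 3, -5, 5] -> [0, 7, -1, 3, -5, 5] (max |s|=7)
Stage 2 (AMPLIFY 3): 0*3=0, 7*3=21, -1*3=-3, 3*3=9, -5*3=-15, 5*3=15 -> [0, 21, -3, 9, -15, 15] (max |s|=21)
Stage 3 (SUM): sum[0..0]=0, sum[0..1]=21, sum[0..2]=18, sum[0..3]=27, sum[0..4]=12, sum[0..5]=27 -> [0, 21, 18, 27, 12, 27] (max |s|=27)
Stage 4 (CLIP -12 11): clip(0,-12,11)=0, clip(21,-12,11)=11, clip(18,-12,11)=11, clip(27,-12,11)=11, clip(12,-12,11)=11, clip(27,-12,11)=11 -> [0, 11, 11, 11, 11, 11] (max |s|=11)
Stage 5 (ABS): |0|=0, |11|=11, |11|=11, |11|=11, |11|=11, |11|=11 -> [0, 11, 11, 11, 11, 11] (max |s|=11)
Overall max amplitude: 27

Answer: 27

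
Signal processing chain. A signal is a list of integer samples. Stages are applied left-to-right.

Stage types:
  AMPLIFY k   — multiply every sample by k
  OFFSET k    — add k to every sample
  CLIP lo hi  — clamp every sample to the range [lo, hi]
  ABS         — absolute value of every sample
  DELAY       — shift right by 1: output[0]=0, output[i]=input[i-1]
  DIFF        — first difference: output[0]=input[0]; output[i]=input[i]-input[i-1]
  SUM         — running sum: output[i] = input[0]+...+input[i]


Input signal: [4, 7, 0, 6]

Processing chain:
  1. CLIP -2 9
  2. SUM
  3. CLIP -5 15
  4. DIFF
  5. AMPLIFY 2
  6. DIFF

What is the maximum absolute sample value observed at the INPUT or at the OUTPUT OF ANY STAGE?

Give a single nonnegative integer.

Input: [4, 7, 0, 6] (max |s|=7)
Stage 1 (CLIP -2 9): clip(4,-2,9)=4, clip(7,-2,9)=7, clip(0,-2,9)=0, clip(6,-2,9)=6 -> [4, 7, 0, 6] (max |s|=7)
Stage 2 (SUM): sum[0..0]=4, sum[0..1]=11, sum[0..2]=11, sum[0..3]=17 -> [4, 11, 11, 17] (max |s|=17)
Stage 3 (CLIP -5 15): clip(4,-5,15)=4, clip(11,-5,15)=11, clip(11,-5,15)=11, clip(17,-5,15)=15 -> [4, 11, 11, 15] (max |s|=15)
Stage 4 (DIFF): s[0]=4, 11-4=7, 11-11=0, 15-11=4 -> [4, 7, 0, 4] (max |s|=7)
Stage 5 (AMPLIFY 2): 4*2=8, 7*2=14, 0*2=0, 4*2=8 -> [8, 14, 0, 8] (max |s|=14)
Stage 6 (DIFF): s[0]=8, 14-8=6, 0-14=-14, 8-0=8 -> [8, 6, -14, 8] (max |s|=14)
Overall max amplitude: 17

Answer: 17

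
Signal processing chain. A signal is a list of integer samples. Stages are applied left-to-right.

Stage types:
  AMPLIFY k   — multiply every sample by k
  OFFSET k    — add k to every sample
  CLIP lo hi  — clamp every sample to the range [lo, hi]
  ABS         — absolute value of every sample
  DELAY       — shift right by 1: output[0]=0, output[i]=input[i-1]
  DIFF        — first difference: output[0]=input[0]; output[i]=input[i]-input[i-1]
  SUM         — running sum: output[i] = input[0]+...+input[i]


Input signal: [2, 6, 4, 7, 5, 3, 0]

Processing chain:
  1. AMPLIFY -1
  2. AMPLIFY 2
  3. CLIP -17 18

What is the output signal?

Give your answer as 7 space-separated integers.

Answer: -4 -12 -8 -14 -10 -6 0

Derivation:
Input: [2, 6, 4, 7, 5, 3, 0]
Stage 1 (AMPLIFY -1): 2*-1=-2, 6*-1=-6, 4*-1=-4, 7*-1=-7, 5*-1=-5, 3*-1=-3, 0*-1=0 -> [-2, -6, -4, -7, -5, -3, 0]
Stage 2 (AMPLIFY 2): -2*2=-4, -6*2=-12, -4*2=-8, -7*2=-14, -5*2=-10, -3*2=-6, 0*2=0 -> [-4, -12, -8, -14, -10, -6, 0]
Stage 3 (CLIP -17 18): clip(-4,-17,18)=-4, clip(-12,-17,18)=-12, clip(-8,-17,18)=-8, clip(-14,-17,18)=-14, clip(-10,-17,18)=-10, clip(-6,-17,18)=-6, clip(0,-17,18)=0 -> [-4, -12, -8, -14, -10, -6, 0]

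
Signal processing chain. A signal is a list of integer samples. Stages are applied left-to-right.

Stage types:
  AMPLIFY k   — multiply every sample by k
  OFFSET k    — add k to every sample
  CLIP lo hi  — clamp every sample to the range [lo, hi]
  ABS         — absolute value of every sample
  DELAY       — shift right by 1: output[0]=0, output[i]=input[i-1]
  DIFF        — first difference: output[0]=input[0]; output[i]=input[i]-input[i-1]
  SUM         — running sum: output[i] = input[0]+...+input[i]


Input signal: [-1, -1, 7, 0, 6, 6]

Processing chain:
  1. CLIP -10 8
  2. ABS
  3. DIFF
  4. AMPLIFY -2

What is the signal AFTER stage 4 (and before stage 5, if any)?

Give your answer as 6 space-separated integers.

Answer: -2 0 -12 14 -12 0

Derivation:
Input: [-1, -1, 7, 0, 6, 6]
Stage 1 (CLIP -10 8): clip(-1,-10,8)=-1, clip(-1,-10,8)=-1, clip(7,-10,8)=7, clip(0,-10,8)=0, clip(6,-10,8)=6, clip(6,-10,8)=6 -> [-1, -1, 7, 0, 6, 6]
Stage 2 (ABS): |-1|=1, |-1|=1, |7|=7, |0|=0, |6|=6, |6|=6 -> [1, 1, 7, 0, 6, 6]
Stage 3 (DIFF): s[0]=1, 1-1=0, 7-1=6, 0-7=-7, 6-0=6, 6-6=0 -> [1, 0, 6, -7, 6, 0]
Stage 4 (AMPLIFY -2): 1*-2=-2, 0*-2=0, 6*-2=-12, -7*-2=14, 6*-2=-12, 0*-2=0 -> [-2, 0, -12, 14, -12, 0]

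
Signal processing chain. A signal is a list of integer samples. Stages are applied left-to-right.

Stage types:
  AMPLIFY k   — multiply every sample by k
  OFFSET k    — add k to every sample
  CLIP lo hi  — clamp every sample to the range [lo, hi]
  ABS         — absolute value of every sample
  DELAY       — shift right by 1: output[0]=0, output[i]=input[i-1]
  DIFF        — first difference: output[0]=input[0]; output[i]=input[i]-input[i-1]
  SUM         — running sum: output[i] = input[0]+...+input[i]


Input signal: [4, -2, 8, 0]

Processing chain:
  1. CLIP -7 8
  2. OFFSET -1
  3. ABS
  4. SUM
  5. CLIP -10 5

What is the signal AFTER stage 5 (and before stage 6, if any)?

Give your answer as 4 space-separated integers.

Answer: 3 5 5 5

Derivation:
Input: [4, -2, 8, 0]
Stage 1 (CLIP -7 8): clip(4,-7,8)=4, clip(-2,-7,8)=-2, clip(8,-7,8)=8, clip(0,-7,8)=0 -> [4, -2, 8, 0]
Stage 2 (OFFSET -1): 4+-1=3, -2+-1=-3, 8+-1=7, 0+-1=-1 -> [3, -3, 7, -1]
Stage 3 (ABS): |3|=3, |-3|=3, |7|=7, |-1|=1 -> [3, 3, 7, 1]
Stage 4 (SUM): sum[0..0]=3, sum[0..1]=6, sum[0..2]=13, sum[0..3]=14 -> [3, 6, 13, 14]
Stage 5 (CLIP -10 5): clip(3,-10,5)=3, clip(6,-10,5)=5, clip(13,-10,5)=5, clip(14,-10,5)=5 -> [3, 5, 5, 5]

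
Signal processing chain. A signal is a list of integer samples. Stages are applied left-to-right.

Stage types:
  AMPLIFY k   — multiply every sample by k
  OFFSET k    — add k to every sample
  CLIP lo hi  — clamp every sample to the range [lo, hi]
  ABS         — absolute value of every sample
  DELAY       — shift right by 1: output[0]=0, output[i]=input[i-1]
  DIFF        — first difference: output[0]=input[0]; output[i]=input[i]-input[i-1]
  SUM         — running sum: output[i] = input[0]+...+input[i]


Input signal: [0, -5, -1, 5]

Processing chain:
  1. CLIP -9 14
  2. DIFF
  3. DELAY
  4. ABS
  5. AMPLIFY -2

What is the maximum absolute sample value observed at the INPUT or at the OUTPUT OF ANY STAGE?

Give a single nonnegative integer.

Input: [0, -5, -1, 5] (max |s|=5)
Stage 1 (CLIP -9 14): clip(0,-9,14)=0, clip(-5,-9,14)=-5, clip(-1,-9,14)=-1, clip(5,-9,14)=5 -> [0, -5, -1, 5] (max |s|=5)
Stage 2 (DIFF): s[0]=0, -5-0=-5, -1--5=4, 5--1=6 -> [0, -5, 4, 6] (max |s|=6)
Stage 3 (DELAY): [0, 0, -5, 4] = [0, 0, -5, 4] -> [0, 0, -5, 4] (max |s|=5)
Stage 4 (ABS): |0|=0, |0|=0, |-5|=5, |4|=4 -> [0, 0, 5, 4] (max |s|=5)
Stage 5 (AMPLIFY -2): 0*-2=0, 0*-2=0, 5*-2=-10, 4*-2=-8 -> [0, 0, -10, -8] (max |s|=10)
Overall max amplitude: 10

Answer: 10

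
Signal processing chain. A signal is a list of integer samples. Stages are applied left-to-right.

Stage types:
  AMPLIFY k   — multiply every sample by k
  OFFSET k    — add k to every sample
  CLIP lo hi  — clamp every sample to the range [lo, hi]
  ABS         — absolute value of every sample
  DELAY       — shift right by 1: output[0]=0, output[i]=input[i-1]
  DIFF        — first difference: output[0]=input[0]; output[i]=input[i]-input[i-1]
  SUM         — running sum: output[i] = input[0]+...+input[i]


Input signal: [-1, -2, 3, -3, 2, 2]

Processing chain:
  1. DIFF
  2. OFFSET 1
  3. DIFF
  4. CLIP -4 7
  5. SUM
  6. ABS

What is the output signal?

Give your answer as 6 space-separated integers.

Input: [-1, -2, 3, -3, 2, 2]
Stage 1 (DIFF): s[0]=-1, -2--1=-1, 3--2=5, -3-3=-6, 2--3=5, 2-2=0 -> [-1, -1, 5, -6, 5, 0]
Stage 2 (OFFSET 1): -1+1=0, -1+1=0, 5+1=6, -6+1=-5, 5+1=6, 0+1=1 -> [0, 0, 6, -5, 6, 1]
Stage 3 (DIFF): s[0]=0, 0-0=0, 6-0=6, -5-6=-11, 6--5=11, 1-6=-5 -> [0, 0, 6, -11, 11, -5]
Stage 4 (CLIP -4 7): clip(0,-4,7)=0, clip(0,-4,7)=0, clip(6,-4,7)=6, clip(-11,-4,7)=-4, clip(11,-4,7)=7, clip(-5,-4,7)=-4 -> [0, 0, 6, -4, 7, -4]
Stage 5 (SUM): sum[0..0]=0, sum[0..1]=0, sum[0..2]=6, sum[0..3]=2, sum[0..4]=9, sum[0..5]=5 -> [0, 0, 6, 2, 9, 5]
Stage 6 (ABS): |0|=0, |0|=0, |6|=6, |2|=2, |9|=9, |5|=5 -> [0, 0, 6, 2, 9, 5]

Answer: 0 0 6 2 9 5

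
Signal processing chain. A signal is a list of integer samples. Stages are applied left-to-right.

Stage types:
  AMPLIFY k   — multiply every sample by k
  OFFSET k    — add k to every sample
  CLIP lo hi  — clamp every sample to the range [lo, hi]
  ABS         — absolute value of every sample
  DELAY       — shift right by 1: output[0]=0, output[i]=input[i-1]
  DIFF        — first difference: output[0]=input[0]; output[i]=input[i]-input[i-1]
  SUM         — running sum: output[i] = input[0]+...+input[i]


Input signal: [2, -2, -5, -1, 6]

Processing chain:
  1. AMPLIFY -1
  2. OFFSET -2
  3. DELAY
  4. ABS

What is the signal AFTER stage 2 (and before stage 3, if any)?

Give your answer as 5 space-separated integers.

Answer: -4 0 3 -1 -8

Derivation:
Input: [2, -2, -5, -1, 6]
Stage 1 (AMPLIFY -1): 2*-1=-2, -2*-1=2, -5*-1=5, -1*-1=1, 6*-1=-6 -> [-2, 2, 5, 1, -6]
Stage 2 (OFFSET -2): -2+-2=-4, 2+-2=0, 5+-2=3, 1+-2=-1, -6+-2=-8 -> [-4, 0, 3, -1, -8]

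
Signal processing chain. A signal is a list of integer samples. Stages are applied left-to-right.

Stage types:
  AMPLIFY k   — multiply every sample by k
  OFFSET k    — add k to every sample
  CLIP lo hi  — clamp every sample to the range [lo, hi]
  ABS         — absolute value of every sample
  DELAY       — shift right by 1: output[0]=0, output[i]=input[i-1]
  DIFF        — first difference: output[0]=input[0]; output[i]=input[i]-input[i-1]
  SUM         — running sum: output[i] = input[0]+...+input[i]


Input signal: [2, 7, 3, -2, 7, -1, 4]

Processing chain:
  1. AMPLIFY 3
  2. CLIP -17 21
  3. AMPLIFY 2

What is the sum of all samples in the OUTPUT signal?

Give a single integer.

Answer: 120

Derivation:
Input: [2, 7, 3, -2, 7, -1, 4]
Stage 1 (AMPLIFY 3): 2*3=6, 7*3=21, 3*3=9, -2*3=-6, 7*3=21, -1*3=-3, 4*3=12 -> [6, 21, 9, -6, 21, -3, 12]
Stage 2 (CLIP -17 21): clip(6,-17,21)=6, clip(21,-17,21)=21, clip(9,-17,21)=9, clip(-6,-17,21)=-6, clip(21,-17,21)=21, clip(-3,-17,21)=-3, clip(12,-17,21)=12 -> [6, 21, 9, -6, 21, -3, 12]
Stage 3 (AMPLIFY 2): 6*2=12, 21*2=42, 9*2=18, -6*2=-12, 21*2=42, -3*2=-6, 12*2=24 -> [12, 42, 18, -12, 42, -6, 24]
Output sum: 120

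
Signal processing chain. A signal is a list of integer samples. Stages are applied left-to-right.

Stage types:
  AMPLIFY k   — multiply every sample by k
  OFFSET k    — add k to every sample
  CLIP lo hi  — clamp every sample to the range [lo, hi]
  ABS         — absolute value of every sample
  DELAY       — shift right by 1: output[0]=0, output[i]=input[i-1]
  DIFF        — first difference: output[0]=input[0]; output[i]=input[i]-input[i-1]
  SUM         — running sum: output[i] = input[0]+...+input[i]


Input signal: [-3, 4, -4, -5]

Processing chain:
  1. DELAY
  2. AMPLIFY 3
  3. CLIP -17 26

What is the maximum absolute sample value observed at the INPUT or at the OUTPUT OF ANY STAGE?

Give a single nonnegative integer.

Answer: 12

Derivation:
Input: [-3, 4, -4, -5] (max |s|=5)
Stage 1 (DELAY): [0, -3, 4, -4] = [0, -3, 4, -4] -> [0, -3, 4, -4] (max |s|=4)
Stage 2 (AMPLIFY 3): 0*3=0, -3*3=-9, 4*3=12, -4*3=-12 -> [0, -9, 12, -12] (max |s|=12)
Stage 3 (CLIP -17 26): clip(0,-17,26)=0, clip(-9,-17,26)=-9, clip(12,-17,26)=12, clip(-12,-17,26)=-12 -> [0, -9, 12, -12] (max |s|=12)
Overall max amplitude: 12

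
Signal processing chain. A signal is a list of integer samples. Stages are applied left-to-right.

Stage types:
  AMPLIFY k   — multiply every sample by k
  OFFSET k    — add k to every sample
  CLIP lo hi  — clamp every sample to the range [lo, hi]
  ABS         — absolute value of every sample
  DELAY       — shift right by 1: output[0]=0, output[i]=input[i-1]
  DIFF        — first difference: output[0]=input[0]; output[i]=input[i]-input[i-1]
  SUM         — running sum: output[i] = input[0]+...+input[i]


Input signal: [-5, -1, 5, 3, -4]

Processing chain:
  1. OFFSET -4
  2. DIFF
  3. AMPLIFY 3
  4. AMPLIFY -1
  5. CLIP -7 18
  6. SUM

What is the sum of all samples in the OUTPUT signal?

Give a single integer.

Input: [-5, -1, 5, 3, -4]
Stage 1 (OFFSET -4): -5+-4=-9, -1+-4=-5, 5+-4=1, 3+-4=-1, -4+-4=-8 -> [-9, -5, 1, -1, -8]
Stage 2 (DIFF): s[0]=-9, -5--9=4, 1--5=6, -1-1=-2, -8--1=-7 -> [-9, 4, 6, -2, -7]
Stage 3 (AMPLIFY 3): -9*3=-27, 4*3=12, 6*3=18, -2*3=-6, -7*3=-21 -> [-27, 12, 18, -6, -21]
Stage 4 (AMPLIFY -1): -27*-1=27, 12*-1=-12, 18*-1=-18, -6*-1=6, -21*-1=21 -> [27, -12, -18, 6, 21]
Stage 5 (CLIP -7 18): clip(27,-7,18)=18, clip(-12,-7,18)=-7, clip(-18,-7,18)=-7, clip(6,-7,18)=6, clip(21,-7,18)=18 -> [18, -7, -7, 6, 18]
Stage 6 (SUM): sum[0..0]=18, sum[0..1]=11, sum[0..2]=4, sum[0..3]=10, sum[0..4]=28 -> [18, 11, 4, 10, 28]
Output sum: 71

Answer: 71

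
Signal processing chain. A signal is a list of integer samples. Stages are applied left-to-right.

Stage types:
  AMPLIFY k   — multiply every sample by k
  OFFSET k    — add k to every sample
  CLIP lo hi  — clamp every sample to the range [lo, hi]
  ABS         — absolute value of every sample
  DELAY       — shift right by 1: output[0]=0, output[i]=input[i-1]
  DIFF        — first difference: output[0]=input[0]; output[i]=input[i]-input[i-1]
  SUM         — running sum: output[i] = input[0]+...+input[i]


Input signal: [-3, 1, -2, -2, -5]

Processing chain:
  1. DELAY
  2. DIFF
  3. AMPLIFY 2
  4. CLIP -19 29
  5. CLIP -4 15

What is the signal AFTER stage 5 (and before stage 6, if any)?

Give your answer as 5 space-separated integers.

Input: [-3, 1, -2, -2, -5]
Stage 1 (DELAY): [0, -3, 1, -2, -2] = [0, -3, 1, -2, -2] -> [0, -3, 1, -2, -2]
Stage 2 (DIFF): s[0]=0, -3-0=-3, 1--3=4, -2-1=-3, -2--2=0 -> [0, -3, 4, -3, 0]
Stage 3 (AMPLIFY 2): 0*2=0, -3*2=-6, 4*2=8, -3*2=-6, 0*2=0 -> [0, -6, 8, -6, 0]
Stage 4 (CLIP -19 29): clip(0,-19,29)=0, clip(-6,-19,29)=-6, clip(8,-19,29)=8, clip(-6,-19,29)=-6, clip(0,-19,29)=0 -> [0, -6, 8, -6, 0]
Stage 5 (CLIP -4 15): clip(0,-4,15)=0, clip(-6,-4,15)=-4, clip(8,-4,15)=8, clip(-6,-4,15)=-4, clip(0,-4,15)=0 -> [0, -4, 8, -4, 0]

Answer: 0 -4 8 -4 0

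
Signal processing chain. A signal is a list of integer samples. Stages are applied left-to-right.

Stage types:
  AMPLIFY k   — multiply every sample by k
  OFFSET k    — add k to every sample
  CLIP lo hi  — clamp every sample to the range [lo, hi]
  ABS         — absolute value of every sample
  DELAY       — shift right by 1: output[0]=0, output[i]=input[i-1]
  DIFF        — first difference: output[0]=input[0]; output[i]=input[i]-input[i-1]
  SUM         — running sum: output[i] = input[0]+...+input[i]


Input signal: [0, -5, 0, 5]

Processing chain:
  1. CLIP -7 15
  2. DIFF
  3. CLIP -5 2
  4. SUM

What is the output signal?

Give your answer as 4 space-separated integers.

Answer: 0 -5 -3 -1

Derivation:
Input: [0, -5, 0, 5]
Stage 1 (CLIP -7 15): clip(0,-7,15)=0, clip(-5,-7,15)=-5, clip(0,-7,15)=0, clip(5,-7,15)=5 -> [0, -5, 0, 5]
Stage 2 (DIFF): s[0]=0, -5-0=-5, 0--5=5, 5-0=5 -> [0, -5, 5, 5]
Stage 3 (CLIP -5 2): clip(0,-5,2)=0, clip(-5,-5,2)=-5, clip(5,-5,2)=2, clip(5,-5,2)=2 -> [0, -5, 2, 2]
Stage 4 (SUM): sum[0..0]=0, sum[0..1]=-5, sum[0..2]=-3, sum[0..3]=-1 -> [0, -5, -3, -1]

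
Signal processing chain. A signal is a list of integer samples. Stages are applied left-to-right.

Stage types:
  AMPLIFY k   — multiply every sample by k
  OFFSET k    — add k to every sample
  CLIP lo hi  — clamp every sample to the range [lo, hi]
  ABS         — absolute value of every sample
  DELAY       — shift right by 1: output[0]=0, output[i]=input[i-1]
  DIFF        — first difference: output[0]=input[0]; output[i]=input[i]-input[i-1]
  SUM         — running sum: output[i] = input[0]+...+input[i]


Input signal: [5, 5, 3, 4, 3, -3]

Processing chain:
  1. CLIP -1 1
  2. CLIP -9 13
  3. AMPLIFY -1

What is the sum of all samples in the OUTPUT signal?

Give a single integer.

Input: [5, 5, 3, 4, 3, -3]
Stage 1 (CLIP -1 1): clip(5,-1,1)=1, clip(5,-1,1)=1, clip(3,-1,1)=1, clip(4,-1,1)=1, clip(3,-1,1)=1, clip(-3,-1,1)=-1 -> [1, 1, 1, 1, 1, -1]
Stage 2 (CLIP -9 13): clip(1,-9,13)=1, clip(1,-9,13)=1, clip(1,-9,13)=1, clip(1,-9,13)=1, clip(1,-9,13)=1, clip(-1,-9,13)=-1 -> [1, 1, 1, 1, 1, -1]
Stage 3 (AMPLIFY -1): 1*-1=-1, 1*-1=-1, 1*-1=-1, 1*-1=-1, 1*-1=-1, -1*-1=1 -> [-1, -1, -1, -1, -1, 1]
Output sum: -4

Answer: -4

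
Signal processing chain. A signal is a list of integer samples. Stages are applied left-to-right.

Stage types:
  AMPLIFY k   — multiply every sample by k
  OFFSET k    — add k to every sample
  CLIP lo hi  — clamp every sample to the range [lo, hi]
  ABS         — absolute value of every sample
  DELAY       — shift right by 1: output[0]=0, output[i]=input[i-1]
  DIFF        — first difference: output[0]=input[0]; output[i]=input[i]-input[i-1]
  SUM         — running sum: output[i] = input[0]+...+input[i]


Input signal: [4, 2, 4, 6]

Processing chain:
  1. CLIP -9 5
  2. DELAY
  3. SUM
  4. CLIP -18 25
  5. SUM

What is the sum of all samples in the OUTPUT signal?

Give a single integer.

Input: [4, 2, 4, 6]
Stage 1 (CLIP -9 5): clip(4,-9,5)=4, clip(2,-9,5)=2, clip(4,-9,5)=4, clip(6,-9,5)=5 -> [4, 2, 4, 5]
Stage 2 (DELAY): [0, 4, 2, 4] = [0, 4, 2, 4] -> [0, 4, 2, 4]
Stage 3 (SUM): sum[0..0]=0, sum[0..1]=4, sum[0..2]=6, sum[0..3]=10 -> [0, 4, 6, 10]
Stage 4 (CLIP -18 25): clip(0,-18,25)=0, clip(4,-18,25)=4, clip(6,-18,25)=6, clip(10,-18,25)=10 -> [0, 4, 6, 10]
Stage 5 (SUM): sum[0..0]=0, sum[0..1]=4, sum[0..2]=10, sum[0..3]=20 -> [0, 4, 10, 20]
Output sum: 34

Answer: 34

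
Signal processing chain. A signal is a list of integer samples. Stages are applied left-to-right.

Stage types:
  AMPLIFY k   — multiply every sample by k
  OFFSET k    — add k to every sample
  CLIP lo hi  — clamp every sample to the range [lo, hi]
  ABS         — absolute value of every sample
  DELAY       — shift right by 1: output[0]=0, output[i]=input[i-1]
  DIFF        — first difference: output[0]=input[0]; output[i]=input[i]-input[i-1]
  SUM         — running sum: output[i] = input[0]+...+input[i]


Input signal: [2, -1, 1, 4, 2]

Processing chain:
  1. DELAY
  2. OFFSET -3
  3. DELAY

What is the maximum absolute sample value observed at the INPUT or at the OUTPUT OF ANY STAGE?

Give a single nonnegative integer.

Answer: 4

Derivation:
Input: [2, -1, 1, 4, 2] (max |s|=4)
Stage 1 (DELAY): [0, 2, -1, 1, 4] = [0, 2, -1, 1, 4] -> [0, 2, -1, 1, 4] (max |s|=4)
Stage 2 (OFFSET -3): 0+-3=-3, 2+-3=-1, -1+-3=-4, 1+-3=-2, 4+-3=1 -> [-3, -1, -4, -2, 1] (max |s|=4)
Stage 3 (DELAY): [0, -3, -1, -4, -2] = [0, -3, -1, -4, -2] -> [0, -3, -1, -4, -2] (max |s|=4)
Overall max amplitude: 4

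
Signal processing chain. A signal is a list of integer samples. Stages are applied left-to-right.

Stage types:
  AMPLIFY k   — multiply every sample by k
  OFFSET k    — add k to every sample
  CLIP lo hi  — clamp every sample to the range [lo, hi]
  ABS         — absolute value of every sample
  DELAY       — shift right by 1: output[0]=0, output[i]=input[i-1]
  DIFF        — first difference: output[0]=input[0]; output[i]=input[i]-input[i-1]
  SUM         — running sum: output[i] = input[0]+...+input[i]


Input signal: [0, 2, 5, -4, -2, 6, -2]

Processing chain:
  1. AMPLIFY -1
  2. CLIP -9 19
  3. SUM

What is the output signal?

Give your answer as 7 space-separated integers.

Answer: 0 -2 -7 -3 -1 -7 -5

Derivation:
Input: [0, 2, 5, -4, -2, 6, -2]
Stage 1 (AMPLIFY -1): 0*-1=0, 2*-1=-2, 5*-1=-5, -4*-1=4, -2*-1=2, 6*-1=-6, -2*-1=2 -> [0, -2, -5, 4, 2, -6, 2]
Stage 2 (CLIP -9 19): clip(0,-9,19)=0, clip(-2,-9,19)=-2, clip(-5,-9,19)=-5, clip(4,-9,19)=4, clip(2,-9,19)=2, clip(-6,-9,19)=-6, clip(2,-9,19)=2 -> [0, -2, -5, 4, 2, -6, 2]
Stage 3 (SUM): sum[0..0]=0, sum[0..1]=-2, sum[0..2]=-7, sum[0..3]=-3, sum[0..4]=-1, sum[0..5]=-7, sum[0..6]=-5 -> [0, -2, -7, -3, -1, -7, -5]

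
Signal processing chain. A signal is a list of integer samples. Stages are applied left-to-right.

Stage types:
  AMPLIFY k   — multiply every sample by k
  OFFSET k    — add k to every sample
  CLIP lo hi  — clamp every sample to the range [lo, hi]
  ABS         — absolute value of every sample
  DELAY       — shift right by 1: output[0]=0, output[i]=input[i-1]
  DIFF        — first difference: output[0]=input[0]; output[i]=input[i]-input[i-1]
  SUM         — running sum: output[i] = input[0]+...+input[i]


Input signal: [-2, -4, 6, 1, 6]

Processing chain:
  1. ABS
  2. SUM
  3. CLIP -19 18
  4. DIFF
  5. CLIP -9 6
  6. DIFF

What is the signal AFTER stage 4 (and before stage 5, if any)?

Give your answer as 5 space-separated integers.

Answer: 2 4 6 1 5

Derivation:
Input: [-2, -4, 6, 1, 6]
Stage 1 (ABS): |-2|=2, |-4|=4, |6|=6, |1|=1, |6|=6 -> [2, 4, 6, 1, 6]
Stage 2 (SUM): sum[0..0]=2, sum[0..1]=6, sum[0..2]=12, sum[0..3]=13, sum[0..4]=19 -> [2, 6, 12, 13, 19]
Stage 3 (CLIP -19 18): clip(2,-19,18)=2, clip(6,-19,18)=6, clip(12,-19,18)=12, clip(13,-19,18)=13, clip(19,-19,18)=18 -> [2, 6, 12, 13, 18]
Stage 4 (DIFF): s[0]=2, 6-2=4, 12-6=6, 13-12=1, 18-13=5 -> [2, 4, 6, 1, 5]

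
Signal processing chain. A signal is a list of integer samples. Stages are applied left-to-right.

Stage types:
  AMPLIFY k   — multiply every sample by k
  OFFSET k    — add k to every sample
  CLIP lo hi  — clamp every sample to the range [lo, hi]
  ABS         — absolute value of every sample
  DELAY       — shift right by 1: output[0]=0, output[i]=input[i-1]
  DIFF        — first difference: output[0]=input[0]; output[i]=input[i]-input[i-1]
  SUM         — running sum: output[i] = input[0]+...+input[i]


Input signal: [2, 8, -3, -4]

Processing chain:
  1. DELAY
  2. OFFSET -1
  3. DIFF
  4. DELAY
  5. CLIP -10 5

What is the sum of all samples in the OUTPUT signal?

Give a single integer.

Answer: 6

Derivation:
Input: [2, 8, -3, -4]
Stage 1 (DELAY): [0, 2, 8, -3] = [0, 2, 8, -3] -> [0, 2, 8, -3]
Stage 2 (OFFSET -1): 0+-1=-1, 2+-1=1, 8+-1=7, -3+-1=-4 -> [-1, 1, 7, -4]
Stage 3 (DIFF): s[0]=-1, 1--1=2, 7-1=6, -4-7=-11 -> [-1, 2, 6, -11]
Stage 4 (DELAY): [0, -1, 2, 6] = [0, -1, 2, 6] -> [0, -1, 2, 6]
Stage 5 (CLIP -10 5): clip(0,-10,5)=0, clip(-1,-10,5)=-1, clip(2,-10,5)=2, clip(6,-10,5)=5 -> [0, -1, 2, 5]
Output sum: 6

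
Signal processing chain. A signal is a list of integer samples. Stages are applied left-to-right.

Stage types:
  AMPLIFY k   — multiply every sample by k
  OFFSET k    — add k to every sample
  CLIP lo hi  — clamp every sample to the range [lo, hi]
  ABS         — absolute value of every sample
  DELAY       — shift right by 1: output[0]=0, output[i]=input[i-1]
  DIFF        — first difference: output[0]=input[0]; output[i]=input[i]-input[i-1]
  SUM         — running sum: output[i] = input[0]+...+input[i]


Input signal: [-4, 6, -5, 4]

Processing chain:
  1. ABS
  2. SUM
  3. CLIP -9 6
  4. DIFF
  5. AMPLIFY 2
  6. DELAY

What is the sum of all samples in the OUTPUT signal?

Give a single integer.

Answer: 12

Derivation:
Input: [-4, 6, -5, 4]
Stage 1 (ABS): |-4|=4, |6|=6, |-5|=5, |4|=4 -> [4, 6, 5, 4]
Stage 2 (SUM): sum[0..0]=4, sum[0..1]=10, sum[0..2]=15, sum[0..3]=19 -> [4, 10, 15, 19]
Stage 3 (CLIP -9 6): clip(4,-9,6)=4, clip(10,-9,6)=6, clip(15,-9,6)=6, clip(19,-9,6)=6 -> [4, 6, 6, 6]
Stage 4 (DIFF): s[0]=4, 6-4=2, 6-6=0, 6-6=0 -> [4, 2, 0, 0]
Stage 5 (AMPLIFY 2): 4*2=8, 2*2=4, 0*2=0, 0*2=0 -> [8, 4, 0, 0]
Stage 6 (DELAY): [0, 8, 4, 0] = [0, 8, 4, 0] -> [0, 8, 4, 0]
Output sum: 12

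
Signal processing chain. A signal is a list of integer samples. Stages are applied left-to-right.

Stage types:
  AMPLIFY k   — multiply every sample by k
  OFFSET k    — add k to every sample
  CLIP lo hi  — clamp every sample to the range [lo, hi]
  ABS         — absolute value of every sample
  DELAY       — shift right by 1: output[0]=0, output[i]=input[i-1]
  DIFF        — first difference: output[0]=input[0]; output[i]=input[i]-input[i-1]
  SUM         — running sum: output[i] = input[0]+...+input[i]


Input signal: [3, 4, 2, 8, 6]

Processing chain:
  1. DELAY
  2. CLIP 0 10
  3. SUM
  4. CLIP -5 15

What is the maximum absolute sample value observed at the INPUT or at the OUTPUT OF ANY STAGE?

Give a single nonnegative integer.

Input: [3, 4, 2, 8, 6] (max |s|=8)
Stage 1 (DELAY): [0, 3, 4, 2, 8] = [0, 3, 4, 2, 8] -> [0, 3, 4, 2, 8] (max |s|=8)
Stage 2 (CLIP 0 10): clip(0,0,10)=0, clip(3,0,10)=3, clip(4,0,10)=4, clip(2,0,10)=2, clip(8,0,10)=8 -> [0, 3, 4, 2, 8] (max |s|=8)
Stage 3 (SUM): sum[0..0]=0, sum[0..1]=3, sum[0..2]=7, sum[0..3]=9, sum[0..4]=17 -> [0, 3, 7, 9, 17] (max |s|=17)
Stage 4 (CLIP -5 15): clip(0,-5,15)=0, clip(3,-5,15)=3, clip(7,-5,15)=7, clip(9,-5,15)=9, clip(17,-5,15)=15 -> [0, 3, 7, 9, 15] (max |s|=15)
Overall max amplitude: 17

Answer: 17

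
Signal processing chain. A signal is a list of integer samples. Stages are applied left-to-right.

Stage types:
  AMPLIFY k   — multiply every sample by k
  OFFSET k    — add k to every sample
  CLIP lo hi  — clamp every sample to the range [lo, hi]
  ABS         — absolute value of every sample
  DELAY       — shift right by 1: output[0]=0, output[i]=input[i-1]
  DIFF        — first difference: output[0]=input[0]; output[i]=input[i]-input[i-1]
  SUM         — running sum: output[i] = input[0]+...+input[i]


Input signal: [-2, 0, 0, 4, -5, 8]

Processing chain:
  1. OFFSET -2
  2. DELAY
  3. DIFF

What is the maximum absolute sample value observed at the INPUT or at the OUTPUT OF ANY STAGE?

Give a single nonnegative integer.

Input: [-2, 0, 0, 4, -5, 8] (max |s|=8)
Stage 1 (OFFSET -2): -2+-2=-4, 0+-2=-2, 0+-2=-2, 4+-2=2, -5+-2=-7, 8+-2=6 -> [-4, -2, -2, 2, -7, 6] (max |s|=7)
Stage 2 (DELAY): [0, -4, -2, -2, 2, -7] = [0, -4, -2, -2, 2, -7] -> [0, -4, -2, -2, 2, -7] (max |s|=7)
Stage 3 (DIFF): s[0]=0, -4-0=-4, -2--4=2, -2--2=0, 2--2=4, -7-2=-9 -> [0, -4, 2, 0, 4, -9] (max |s|=9)
Overall max amplitude: 9

Answer: 9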